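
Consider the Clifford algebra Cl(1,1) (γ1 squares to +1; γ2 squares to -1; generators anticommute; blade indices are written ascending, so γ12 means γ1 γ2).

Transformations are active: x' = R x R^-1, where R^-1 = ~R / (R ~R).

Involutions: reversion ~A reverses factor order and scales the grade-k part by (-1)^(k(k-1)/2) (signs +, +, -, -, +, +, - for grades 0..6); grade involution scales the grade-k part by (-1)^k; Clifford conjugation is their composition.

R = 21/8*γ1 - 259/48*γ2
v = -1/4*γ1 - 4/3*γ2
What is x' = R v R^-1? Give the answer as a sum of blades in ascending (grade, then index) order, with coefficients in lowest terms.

~R = 21/8*γ1 - 259/48*γ2, and R ~R = -51205/2304, so R^-1 = ~R / (-51205/2304).
R v = -2261/288 - 931/192*γ12
Answer: 463/220*γ1 - 409/165*γ2


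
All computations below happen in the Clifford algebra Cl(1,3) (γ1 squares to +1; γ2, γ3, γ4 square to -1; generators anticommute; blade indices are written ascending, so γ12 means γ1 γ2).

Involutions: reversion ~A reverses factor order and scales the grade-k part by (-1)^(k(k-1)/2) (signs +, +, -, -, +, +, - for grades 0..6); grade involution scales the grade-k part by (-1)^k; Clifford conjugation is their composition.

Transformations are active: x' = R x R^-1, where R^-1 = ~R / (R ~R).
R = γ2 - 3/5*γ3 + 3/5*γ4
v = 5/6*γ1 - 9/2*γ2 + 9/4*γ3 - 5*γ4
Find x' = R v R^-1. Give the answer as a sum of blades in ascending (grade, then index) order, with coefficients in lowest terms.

~R = γ2 - 3/5*γ3 + 3/5*γ4, and R ~R = -43/25, so R^-1 = ~R / (-43/25).
R v = 177/20 - 5/6*γ12 + 1/2*γ13 - 1/2*γ14 - 9/20*γ23 - 23/10*γ24 + 33/20*γ34
Answer: -5/6*γ1 - 249/43*γ2 + 675/172*γ3 - 101/86*γ4


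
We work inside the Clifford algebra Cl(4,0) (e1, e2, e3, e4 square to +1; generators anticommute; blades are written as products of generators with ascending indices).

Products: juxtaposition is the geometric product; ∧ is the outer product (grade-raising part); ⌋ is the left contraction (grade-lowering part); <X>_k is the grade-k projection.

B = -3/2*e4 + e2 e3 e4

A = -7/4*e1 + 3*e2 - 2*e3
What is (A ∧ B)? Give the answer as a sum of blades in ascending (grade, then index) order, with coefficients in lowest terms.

step 1: 21/8*e1 e4 - 9/2*e2 e4 + 3*e3 e4 - 7/4*e1 e2 e3 e4
Answer: 21/8*e1 e4 - 9/2*e2 e4 + 3*e3 e4 - 7/4*e1 e2 e3 e4


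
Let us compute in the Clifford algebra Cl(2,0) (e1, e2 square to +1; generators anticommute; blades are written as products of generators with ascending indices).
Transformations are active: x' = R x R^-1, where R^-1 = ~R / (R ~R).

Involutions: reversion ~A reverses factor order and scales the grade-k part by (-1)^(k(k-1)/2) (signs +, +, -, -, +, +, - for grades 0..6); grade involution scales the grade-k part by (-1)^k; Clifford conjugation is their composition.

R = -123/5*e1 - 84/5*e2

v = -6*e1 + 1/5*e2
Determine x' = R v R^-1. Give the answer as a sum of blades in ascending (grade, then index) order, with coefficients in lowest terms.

~R = -123/5*e1 - 84/5*e2, and R ~R = 4437/5, so R^-1 = ~R / (4437/5).
R v = 3606/25 - 2643/25*e1 e2
Answer: -24614/12325*e1 - 69777/12325*e2


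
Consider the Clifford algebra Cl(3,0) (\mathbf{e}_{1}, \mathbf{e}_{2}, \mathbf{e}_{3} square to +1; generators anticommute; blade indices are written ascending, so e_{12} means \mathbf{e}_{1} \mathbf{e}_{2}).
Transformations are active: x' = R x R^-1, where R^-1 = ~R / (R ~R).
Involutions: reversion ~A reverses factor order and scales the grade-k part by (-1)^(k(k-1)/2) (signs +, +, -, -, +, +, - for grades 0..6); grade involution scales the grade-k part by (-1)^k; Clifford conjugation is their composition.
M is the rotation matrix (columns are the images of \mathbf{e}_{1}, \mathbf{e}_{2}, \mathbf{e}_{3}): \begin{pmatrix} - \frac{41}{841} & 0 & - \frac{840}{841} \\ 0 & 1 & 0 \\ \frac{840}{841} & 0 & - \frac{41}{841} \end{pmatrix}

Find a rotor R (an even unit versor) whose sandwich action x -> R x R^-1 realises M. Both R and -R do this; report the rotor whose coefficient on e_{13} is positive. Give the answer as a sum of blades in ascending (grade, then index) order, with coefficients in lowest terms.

Method: write R = a + b12*e_{12} + b13*e_{13} + b23*e_{23} with a^2 + b12^2 + b13^2 + b23^2 = 1 (so R^-1 = ~R). Expanding the columns R e_j ~R gives tr M = 4a^2 - 1 and, from the antisymmetric part, M21 - M12 = -4a*b12, M13 - M31 = 4a*b13, M32 - M23 = -4a*b23.
Here tr M = \frac{759}{841}, so a^2 = (1 + tr M)/4 = \frac{400}{841} and a = ±\frac{20}{29}. Taking a = \frac{20}{29}: M21 - M12 = 0, M13 - M31 = -\frac{1680}{841}, M32 - M23 = 0, giving b12 = 0, b13 = -\frac{21}{29}, b23 = 0, i.e. R = \frac{20}{29} - \frac{21}{29} e_{13}.
Its e_{13} coefficient is negative, so report the other preimage -R.
Answer: -\frac{20}{29} + \frac{21}{29} e_{13}. Note: both R and -R realise this M (trace \frac{759}{841}); the covering map identifies them, and the e_{13}-coefficient sign is the tie-breaker.


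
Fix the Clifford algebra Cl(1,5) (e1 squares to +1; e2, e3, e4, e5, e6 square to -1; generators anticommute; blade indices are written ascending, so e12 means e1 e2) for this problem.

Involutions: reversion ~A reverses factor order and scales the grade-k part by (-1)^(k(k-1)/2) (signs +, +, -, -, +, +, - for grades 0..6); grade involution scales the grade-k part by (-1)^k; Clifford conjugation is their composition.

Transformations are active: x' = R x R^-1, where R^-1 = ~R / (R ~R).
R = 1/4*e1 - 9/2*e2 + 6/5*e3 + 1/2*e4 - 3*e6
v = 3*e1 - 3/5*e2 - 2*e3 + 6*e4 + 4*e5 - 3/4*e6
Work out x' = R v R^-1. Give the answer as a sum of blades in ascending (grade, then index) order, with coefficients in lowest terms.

~R = 1/4*e1 - 9/2*e2 + 6/5*e3 + 1/2*e4 - 3*e6, and R ~R = -12351/400, so R^-1 = ~R / (-12351/400).
R v = -24/5 + 267/20*e12 - 41/10*e13 + e15 + 141/16*e16 + 243/25*e23 - 267/10*e24 - 18*e25 + 63/40*e26 + 41/5*e34 + 24/5*e35 - 69/10*e36 + 2*e45 + 141/8*e46 + 12*e56
Answer: -12031/4117*e1 - 16449/20585*e2 + 9770/4117*e3 - 24062/4117*e4 - 4*e5 - 3009/16468*e6


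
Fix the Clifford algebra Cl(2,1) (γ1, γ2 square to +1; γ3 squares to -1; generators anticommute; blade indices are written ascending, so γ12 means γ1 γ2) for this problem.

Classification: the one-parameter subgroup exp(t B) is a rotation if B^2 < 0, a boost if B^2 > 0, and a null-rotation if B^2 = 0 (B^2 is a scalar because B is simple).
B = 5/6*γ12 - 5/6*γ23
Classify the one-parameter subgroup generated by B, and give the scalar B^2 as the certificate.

B^2 term by term: the squares give (5/6)^2*(γ12)^2 + (-5/6)^2*(γ23)^2 = 25/36*(-1) + 25/36*(+1) = 0 (each basis 2-blade squares to minus the product of its generators' squares); cross terms between blades sharing an index anticommute and cancel. So B^2 = 0.
Answer: null-rotation, certificate B^2 = 0. The invariant at work: B^2 = 0 is unchanged by conjugation, hence its sign classifies the subgroup whatever basis B is written in.


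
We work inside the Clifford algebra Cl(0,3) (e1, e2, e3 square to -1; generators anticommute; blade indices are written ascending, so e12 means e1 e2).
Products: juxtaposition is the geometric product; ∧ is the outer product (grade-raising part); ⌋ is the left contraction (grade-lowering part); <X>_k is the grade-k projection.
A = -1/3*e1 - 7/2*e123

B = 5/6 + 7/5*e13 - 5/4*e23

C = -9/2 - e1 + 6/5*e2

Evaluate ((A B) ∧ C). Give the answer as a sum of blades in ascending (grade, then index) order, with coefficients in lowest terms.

step 1: -335/72*e1 - 49/10*e2 + 7/15*e3 - 5/2*e123
step 2: 335/16*e1 + 441/20*e2 - 21/10*e3 - 629/60*e12 + 7/15*e13 - 14/25*e23 + 45/4*e123
Answer: 335/16*e1 + 441/20*e2 - 21/10*e3 - 629/60*e12 + 7/15*e13 - 14/25*e23 + 45/4*e123


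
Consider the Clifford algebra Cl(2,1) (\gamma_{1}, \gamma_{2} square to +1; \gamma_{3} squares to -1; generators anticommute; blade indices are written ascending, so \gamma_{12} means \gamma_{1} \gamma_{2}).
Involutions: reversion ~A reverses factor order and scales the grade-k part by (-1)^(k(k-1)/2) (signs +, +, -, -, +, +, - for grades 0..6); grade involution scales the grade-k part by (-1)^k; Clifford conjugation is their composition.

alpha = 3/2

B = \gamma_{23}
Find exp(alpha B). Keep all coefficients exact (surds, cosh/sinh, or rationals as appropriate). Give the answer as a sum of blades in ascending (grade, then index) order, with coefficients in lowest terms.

B^2 = (1)^2*(\gamma_{23})^2 = 1*(+1) = 1 (a basis 2-blade squares to minus the product of its generators' squares).
B^2 = 1 — the series telescopes hyperbolically here: l = 1, alpha*l = \frac{3}{2}, so exp(alpha B) = cosh(\frac{3}{2}) + (sinh(\frac{3}{2})/1)*B = \cosh{\left(\frac{3}{2} \right)} + (\sinh{\left(\frac{3}{2} \right)})*B.
Answer: \cosh{\left(\frac{3}{2} \right)} + \sinh{\left(\frac{3}{2} \right)} \gamma_{23}


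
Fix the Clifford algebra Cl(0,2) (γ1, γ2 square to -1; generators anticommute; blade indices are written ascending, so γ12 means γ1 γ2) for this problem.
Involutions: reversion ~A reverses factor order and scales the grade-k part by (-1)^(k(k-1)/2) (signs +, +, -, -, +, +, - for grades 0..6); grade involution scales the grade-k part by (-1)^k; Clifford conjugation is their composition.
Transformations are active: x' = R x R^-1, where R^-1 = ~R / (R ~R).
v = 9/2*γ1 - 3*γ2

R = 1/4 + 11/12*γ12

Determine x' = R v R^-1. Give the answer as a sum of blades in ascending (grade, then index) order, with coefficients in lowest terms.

~R = 1/4 - 11/12*γ12, and R ~R = 65/72, so R^-1 = ~R / (65/72).
R v = 31/8*γ1 + 27/8*γ2
Answer: -153/65*γ1 + 633/130*γ2


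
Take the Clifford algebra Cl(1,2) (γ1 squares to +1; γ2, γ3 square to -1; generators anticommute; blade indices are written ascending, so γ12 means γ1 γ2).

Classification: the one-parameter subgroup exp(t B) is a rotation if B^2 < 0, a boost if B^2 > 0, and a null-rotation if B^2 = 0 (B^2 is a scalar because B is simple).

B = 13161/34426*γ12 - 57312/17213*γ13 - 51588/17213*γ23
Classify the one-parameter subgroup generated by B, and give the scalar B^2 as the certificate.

B^2 term by term: the squares give (13161/34426)^2*(γ12)^2 + (-57312/17213)^2*(γ13)^2 + (-51588/17213)^2*(γ23)^2 = 173211921/1185149476*(+1) + 3284665344/296287369*(+1) + 2661321744/296287369*(-1) = 9/4 (each basis 2-blade squares to minus the product of its generators' squares); cross terms between blades sharing an index anticommute and cancel. So B^2 = 9/4.
Answer: boost, certificate B^2 = 9/4. Note: conjugating B changes its blade decomposition but never the scalar B^2 = 9/4, whose sign settles the classification.


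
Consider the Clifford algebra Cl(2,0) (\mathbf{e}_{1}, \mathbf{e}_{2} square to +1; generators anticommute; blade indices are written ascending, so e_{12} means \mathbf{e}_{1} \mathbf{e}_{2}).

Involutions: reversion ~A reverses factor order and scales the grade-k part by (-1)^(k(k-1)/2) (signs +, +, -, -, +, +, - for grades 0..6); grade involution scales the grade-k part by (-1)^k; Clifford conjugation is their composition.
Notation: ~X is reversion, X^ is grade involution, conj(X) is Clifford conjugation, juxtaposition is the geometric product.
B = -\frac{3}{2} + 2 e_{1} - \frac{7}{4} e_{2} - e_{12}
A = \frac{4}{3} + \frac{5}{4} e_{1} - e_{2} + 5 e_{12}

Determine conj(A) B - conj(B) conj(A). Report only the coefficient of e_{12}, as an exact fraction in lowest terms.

first term: -\frac{45}{4} + \frac{343}{24} e_{1} + \frac{89}{12} e_{2} + \frac{305}{48} e_{12}
second term: \frac{29}{4} + \frac{215}{24} e_{1} + \frac{145}{12} e_{2} + \frac{433}{48} e_{12}
Answer: -\frac{8}{3}


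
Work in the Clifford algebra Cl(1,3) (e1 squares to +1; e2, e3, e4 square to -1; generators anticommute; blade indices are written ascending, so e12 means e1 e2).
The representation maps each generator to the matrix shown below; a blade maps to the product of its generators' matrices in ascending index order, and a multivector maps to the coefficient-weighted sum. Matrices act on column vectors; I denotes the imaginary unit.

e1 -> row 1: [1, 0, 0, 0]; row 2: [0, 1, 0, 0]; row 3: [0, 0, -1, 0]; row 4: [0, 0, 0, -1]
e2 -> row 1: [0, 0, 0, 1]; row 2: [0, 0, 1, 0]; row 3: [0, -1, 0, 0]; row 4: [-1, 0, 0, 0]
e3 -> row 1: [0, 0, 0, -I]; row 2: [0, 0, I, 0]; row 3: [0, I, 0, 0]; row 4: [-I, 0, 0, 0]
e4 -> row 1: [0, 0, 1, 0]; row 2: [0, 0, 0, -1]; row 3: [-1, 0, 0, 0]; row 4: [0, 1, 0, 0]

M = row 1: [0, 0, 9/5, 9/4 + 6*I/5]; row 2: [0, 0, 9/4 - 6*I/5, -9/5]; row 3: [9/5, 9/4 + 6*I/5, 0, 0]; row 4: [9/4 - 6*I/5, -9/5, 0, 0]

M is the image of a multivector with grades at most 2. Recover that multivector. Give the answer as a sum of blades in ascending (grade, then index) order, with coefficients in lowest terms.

Method: the blade images are trace-orthogonal — tr(rho(e_A) rho(e_B)^-1) = 4 if A = B and 0 otherwise — and rho(e_A)^-1 = (e_A)^2 * rho(e_A) with (e_A)^2 = +1 or -1, so the coefficient of e_A in the preimage is (e_A)^2 * tr(M rho(e_A))/4.
Nonzero projections over blades of grade <= 2: e12: (e12)^2 = +1, tr(M rho(e12)) = 9, coefficient 9/4; e13: (e13)^2 = +1, tr(M rho(e13)) = -24/5, coefficient -6/5; e14: (e14)^2 = +1, tr(M rho(e14)) = 36/5, coefficient 9/5. Every other blade of grade <= 2 projects to 0.
Answer: 9/4*e12 - 6/5*e13 + 9/5*e14


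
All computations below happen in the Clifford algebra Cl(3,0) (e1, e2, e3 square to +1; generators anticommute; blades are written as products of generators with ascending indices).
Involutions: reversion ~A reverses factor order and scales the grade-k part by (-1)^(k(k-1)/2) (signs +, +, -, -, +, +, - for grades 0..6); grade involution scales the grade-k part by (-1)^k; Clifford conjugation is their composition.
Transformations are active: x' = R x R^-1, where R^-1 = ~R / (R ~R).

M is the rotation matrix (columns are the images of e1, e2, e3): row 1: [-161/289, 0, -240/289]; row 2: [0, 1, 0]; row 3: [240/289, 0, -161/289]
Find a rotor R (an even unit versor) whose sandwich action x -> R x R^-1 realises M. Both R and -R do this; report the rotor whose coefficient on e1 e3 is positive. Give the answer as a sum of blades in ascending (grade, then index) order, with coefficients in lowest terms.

Method: write R = a + b12*e1 e2 + b13*e1 e3 + b23*e2 e3 with a^2 + b12^2 + b13^2 + b23^2 = 1 (so R^-1 = ~R). Expanding the columns R e_j ~R gives tr M = 4a^2 - 1 and, from the antisymmetric part, M21 - M12 = -4a*b12, M13 - M31 = 4a*b13, M32 - M23 = -4a*b23.
Here tr M = -33/289, so a^2 = (1 + tr M)/4 = 64/289 and a = ±8/17. Taking a = 8/17: M21 - M12 = 0, M13 - M31 = -480/289, M32 - M23 = 0, giving b12 = 0, b13 = -15/17, b23 = 0, i.e. R = 8/17 - 15/17*e1 e3.
Its e1 e3 coefficient is negative, so report the other preimage -R.
Answer: -8/17 + 15/17*e1 e3. Sheet selection: the two-to-one cover makes ±R indistinguishable at the matrix level (trace -33/289), so uniqueness comes from the required sign on e1 e3.


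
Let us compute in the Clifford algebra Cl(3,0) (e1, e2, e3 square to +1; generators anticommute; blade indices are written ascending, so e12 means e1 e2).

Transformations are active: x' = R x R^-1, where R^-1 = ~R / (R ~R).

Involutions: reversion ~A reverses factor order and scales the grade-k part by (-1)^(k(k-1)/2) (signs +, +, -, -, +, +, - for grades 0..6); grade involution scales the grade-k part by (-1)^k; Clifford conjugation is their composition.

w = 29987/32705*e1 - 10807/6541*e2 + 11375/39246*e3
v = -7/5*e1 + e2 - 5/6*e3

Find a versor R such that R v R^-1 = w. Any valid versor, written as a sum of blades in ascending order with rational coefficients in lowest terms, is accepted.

Key observation: q(v) = q(w) = 3289/900 (sandwiches preserve the norm), so R = v + w = -3160/6541*e1 - 4266/6541*e2 - 3555/6541*e3 works whenever it is invertible — the component of v along it is kept and (v - w)/2 reverses, sending v to w.
Answer: -3160/6541*e1 - 4266/6541*e2 - 3555/6541*e3


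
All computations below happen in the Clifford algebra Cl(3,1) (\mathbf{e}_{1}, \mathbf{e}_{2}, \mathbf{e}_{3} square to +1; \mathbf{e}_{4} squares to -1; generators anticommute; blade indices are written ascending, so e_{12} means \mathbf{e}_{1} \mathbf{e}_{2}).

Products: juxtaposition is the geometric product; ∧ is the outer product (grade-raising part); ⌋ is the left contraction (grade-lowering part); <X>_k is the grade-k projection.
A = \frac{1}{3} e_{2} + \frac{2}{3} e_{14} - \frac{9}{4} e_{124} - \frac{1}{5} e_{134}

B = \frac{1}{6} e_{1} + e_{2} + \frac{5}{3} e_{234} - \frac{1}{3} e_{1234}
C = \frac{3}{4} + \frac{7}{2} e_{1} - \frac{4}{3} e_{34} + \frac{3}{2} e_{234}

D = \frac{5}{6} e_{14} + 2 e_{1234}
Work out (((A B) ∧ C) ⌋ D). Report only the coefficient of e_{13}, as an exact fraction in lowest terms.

step 1: \frac{1}{3} + \frac{1}{15} e_{2} - \frac{3}{4} e_{3} - \frac{1}{9} e_{4} - \frac{7}{18} e_{12} + \frac{15}{4} e_{13} + \frac{9}{4} e_{14} - \frac{2}{9} e_{23} - \frac{3}{8} e_{24} + \frac{47}{90} e_{34} - \frac{10}{9} e_{123} - \frac{2}{3} e_{124} + \frac{1}{9} e_{134} - \frac{1}{5} e_{1234}
step 2: \frac{1}{4} + \frac{7}{6} e_{1} + \frac{1}{20} e_{2} - \frac{9}{16} e_{3} - \frac{1}{12} e_{4} - \frac{21}{40} e_{12} + \frac{87}{16} e_{13} + \frac{299}{144} e_{14} - \frac{1}{6} e_{23} - \frac{9}{32} e_{24} - \frac{19}{360} e_{34} - \frac{29}{18} e_{123} - \frac{29}{16} e_{124} + \frac{86}{45} e_{134} + \frac{37}{90} e_{234} + \frac{199}{540} e_{1234}
step 3: \frac{4291}{4320} - \frac{107}{120} e_{1} + \frac{172}{45} e_{2} + \frac{29}{8} e_{3} + \frac{151}{36} e_{4} - \frac{19}{180} e_{12} + \frac{9}{16} e_{13} + \frac{13}{24} e_{14} + \frac{299}{72} e_{23} + \frac{87}{8} e_{24} + \frac{21}{20} e_{34} - \frac{1}{6} e_{123} - \frac{9}{8} e_{124} - \frac{1}{10} e_{134} + \frac{7}{3} e_{234} + \frac{1}{2} e_{1234}
Answer: \frac{9}{16}


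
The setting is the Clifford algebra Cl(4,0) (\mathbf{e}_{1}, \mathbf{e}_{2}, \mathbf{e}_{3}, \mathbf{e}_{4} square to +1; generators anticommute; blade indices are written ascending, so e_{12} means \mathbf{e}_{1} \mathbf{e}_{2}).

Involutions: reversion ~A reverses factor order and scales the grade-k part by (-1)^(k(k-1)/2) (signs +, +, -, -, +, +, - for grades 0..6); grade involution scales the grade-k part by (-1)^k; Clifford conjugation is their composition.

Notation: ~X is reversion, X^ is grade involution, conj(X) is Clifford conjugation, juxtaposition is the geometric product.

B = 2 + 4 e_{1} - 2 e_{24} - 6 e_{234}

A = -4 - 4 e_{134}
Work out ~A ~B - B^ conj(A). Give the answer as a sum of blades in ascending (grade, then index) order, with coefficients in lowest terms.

first term: -8 - 16 e_{1} - 24 e_{12} - 8 e_{24} + 16 e_{34} + 8 e_{123} + 8 e_{134} - 24 e_{234}
second term: -8 + 16 e_{1} - 24 e_{12} + 8 e_{24} + 16 e_{34} - 8 e_{123} - 8 e_{134} - 24 e_{234}
Answer: -32 e_{1} - 16 e_{24} + 16 e_{123} + 16 e_{134}


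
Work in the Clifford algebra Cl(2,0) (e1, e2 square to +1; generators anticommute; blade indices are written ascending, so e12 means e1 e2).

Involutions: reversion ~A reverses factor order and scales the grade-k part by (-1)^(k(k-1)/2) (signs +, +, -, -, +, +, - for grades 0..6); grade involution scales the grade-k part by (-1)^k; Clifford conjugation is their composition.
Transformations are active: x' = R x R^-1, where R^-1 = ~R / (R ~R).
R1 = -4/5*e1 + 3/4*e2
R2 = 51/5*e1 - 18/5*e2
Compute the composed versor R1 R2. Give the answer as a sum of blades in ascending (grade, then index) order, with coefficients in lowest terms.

Distribute over the terms of R1 (each basis-blade product reordered to ascending indices, repeated generators contracted through their squares):
(-4/5*e1) R2 = -204/25 + 72/25*e12
(3/4*e2) R2 = -27/10 - 153/20*e12
Summing the partial products and collecting blades:
Answer: -543/50 - 477/100*e12


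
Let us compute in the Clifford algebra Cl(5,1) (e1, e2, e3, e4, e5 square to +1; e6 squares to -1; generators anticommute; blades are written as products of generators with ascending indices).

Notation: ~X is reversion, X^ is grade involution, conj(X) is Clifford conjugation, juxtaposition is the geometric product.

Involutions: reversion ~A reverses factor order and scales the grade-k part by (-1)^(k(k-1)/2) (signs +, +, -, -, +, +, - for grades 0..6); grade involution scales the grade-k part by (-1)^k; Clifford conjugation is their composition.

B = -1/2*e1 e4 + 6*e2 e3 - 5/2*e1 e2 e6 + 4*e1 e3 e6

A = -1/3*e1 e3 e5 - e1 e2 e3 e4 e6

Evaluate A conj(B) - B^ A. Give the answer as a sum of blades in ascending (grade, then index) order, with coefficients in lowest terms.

first term: 4*e2 e4 + 5/2*e3 e4 + 4/3*e5 e6 - 2*e1 e2 e5 - 6*e1 e4 e6 + 1/2*e2 e3 e6 + 1/6*e3 e4 e5 + 5/6*e2 e3 e5 e6
second term: -4*e2 e4 - 5/2*e3 e4 + 4/3*e5 e6 - 2*e1 e2 e5 + 6*e1 e4 e6 - 1/2*e2 e3 e6 + 1/6*e3 e4 e5 - 5/6*e2 e3 e5 e6
Answer: 8*e2 e4 + 5*e3 e4 - 12*e1 e4 e6 + e2 e3 e6 + 5/3*e2 e3 e5 e6


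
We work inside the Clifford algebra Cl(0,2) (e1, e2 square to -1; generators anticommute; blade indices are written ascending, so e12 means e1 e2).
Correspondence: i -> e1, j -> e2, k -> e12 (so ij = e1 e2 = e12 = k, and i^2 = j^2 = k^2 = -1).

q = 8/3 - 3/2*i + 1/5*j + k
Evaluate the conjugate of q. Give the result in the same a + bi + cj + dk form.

In blades: q = 8/3 - 3/2*e1 + 1/5*e2 + e12.
Conjugation here is Clifford conjugation: the scalar is fixed and the grade-1 and grade-2 blades all flip sign, giving 8/3 + 3/2*e1 - 1/5*e2 - e12; translating back:
Answer: 8/3 + 3/2*i - 1/5*j - k


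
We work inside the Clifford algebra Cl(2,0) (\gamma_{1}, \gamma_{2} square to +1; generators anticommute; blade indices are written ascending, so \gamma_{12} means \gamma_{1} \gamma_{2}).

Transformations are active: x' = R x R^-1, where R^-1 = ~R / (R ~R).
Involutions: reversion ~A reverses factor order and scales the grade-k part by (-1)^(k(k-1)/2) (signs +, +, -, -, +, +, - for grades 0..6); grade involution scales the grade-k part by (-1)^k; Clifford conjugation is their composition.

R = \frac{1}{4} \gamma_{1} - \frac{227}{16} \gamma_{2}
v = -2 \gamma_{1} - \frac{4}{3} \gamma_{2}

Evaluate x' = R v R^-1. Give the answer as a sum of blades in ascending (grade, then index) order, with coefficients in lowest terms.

~R = \frac{1}{4} \gamma_{1} - \frac{227}{16} \gamma_{2}, and R ~R = \frac{51545}{256}, so R^-1 = ~R / (\frac{51545}{256}).
R v = \frac{221}{12} - \frac{689}{24} \gamma_{12}
Answer: \frac{24334}{11895} \gamma_{1} - \frac{5004}{3965} \gamma_{2}


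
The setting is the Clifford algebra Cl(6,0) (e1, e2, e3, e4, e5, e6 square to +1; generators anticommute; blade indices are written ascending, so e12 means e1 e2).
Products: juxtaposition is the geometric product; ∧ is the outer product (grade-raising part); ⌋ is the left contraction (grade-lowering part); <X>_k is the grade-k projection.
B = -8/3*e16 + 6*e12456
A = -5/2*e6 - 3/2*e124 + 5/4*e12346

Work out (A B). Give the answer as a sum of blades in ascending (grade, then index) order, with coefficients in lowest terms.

step 1: -20/3*e1 - 15/2*e35 + 9*e56 - 10/3*e234 + 4*e246 - 15*e1245
Answer: -20/3*e1 - 15/2*e35 + 9*e56 - 10/3*e234 + 4*e246 - 15*e1245


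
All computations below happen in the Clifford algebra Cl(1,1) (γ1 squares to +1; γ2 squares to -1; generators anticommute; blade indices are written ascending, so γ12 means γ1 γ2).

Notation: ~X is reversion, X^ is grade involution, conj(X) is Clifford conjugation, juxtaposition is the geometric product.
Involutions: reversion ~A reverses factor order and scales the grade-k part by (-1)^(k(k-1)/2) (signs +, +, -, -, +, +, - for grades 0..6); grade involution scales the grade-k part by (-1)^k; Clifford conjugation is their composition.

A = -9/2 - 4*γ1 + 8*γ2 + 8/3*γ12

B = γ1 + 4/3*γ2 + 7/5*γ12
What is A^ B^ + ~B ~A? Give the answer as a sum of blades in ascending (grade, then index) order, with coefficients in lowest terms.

first term: -164/15 - 283/90*γ1 + 214/15*γ2 - 589/30*γ12
second term: -164/15 + 283/90*γ1 - 214/15*γ2 + 589/30*γ12
Answer: -328/15


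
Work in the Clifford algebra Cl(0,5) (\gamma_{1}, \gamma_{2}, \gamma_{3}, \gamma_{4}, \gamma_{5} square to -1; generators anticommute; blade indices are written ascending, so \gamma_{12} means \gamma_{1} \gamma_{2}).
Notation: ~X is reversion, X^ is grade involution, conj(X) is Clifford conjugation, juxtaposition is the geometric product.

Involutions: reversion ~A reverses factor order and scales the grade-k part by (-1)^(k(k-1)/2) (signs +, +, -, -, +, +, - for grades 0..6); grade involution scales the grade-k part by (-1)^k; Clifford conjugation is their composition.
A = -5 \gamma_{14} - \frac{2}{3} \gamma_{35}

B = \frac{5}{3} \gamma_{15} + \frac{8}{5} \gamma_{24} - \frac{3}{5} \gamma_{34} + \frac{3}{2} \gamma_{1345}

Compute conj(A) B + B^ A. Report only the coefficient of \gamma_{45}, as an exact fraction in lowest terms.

first term: 8 \gamma_{12} - \frac{37}{9} \gamma_{13} + \gamma_{14} + \frac{15}{2} \gamma_{35} + \frac{131}{15} \gamma_{45} - \frac{16}{15} \gamma_{2345}
second term: 8 \gamma_{12} - \frac{37}{9} \gamma_{13} - \gamma_{14} - \frac{15}{2} \gamma_{35} + \frac{131}{15} \gamma_{45} + \frac{16}{15} \gamma_{2345}
Answer: \frac{262}{15}


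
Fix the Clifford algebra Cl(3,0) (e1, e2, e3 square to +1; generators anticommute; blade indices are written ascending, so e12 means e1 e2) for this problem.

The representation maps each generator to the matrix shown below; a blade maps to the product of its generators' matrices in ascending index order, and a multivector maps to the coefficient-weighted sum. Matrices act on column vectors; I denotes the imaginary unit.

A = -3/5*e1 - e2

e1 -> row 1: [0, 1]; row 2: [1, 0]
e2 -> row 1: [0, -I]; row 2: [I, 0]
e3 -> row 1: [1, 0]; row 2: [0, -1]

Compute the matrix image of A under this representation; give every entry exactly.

M = (-3/5)*rho(e1) + (-1)*rho(e2), summed entrywise:
Answer: row 1: [0, -3/5 + I]; row 2: [-3/5 - I, 0]


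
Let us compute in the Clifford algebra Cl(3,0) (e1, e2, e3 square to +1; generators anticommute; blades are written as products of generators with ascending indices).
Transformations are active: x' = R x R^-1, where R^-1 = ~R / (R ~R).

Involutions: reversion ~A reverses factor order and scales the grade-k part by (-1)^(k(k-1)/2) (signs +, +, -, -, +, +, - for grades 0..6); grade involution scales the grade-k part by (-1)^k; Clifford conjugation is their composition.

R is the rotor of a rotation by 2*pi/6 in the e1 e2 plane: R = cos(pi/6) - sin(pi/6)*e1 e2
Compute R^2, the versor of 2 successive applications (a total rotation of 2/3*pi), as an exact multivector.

Rotor phase runs at HALF the rotation angle; powers of one rotor simply add phase, so after 2 steps in e1 e2 the phase is 2*pi/6 = pi/3 and R^2 = cos(pi/3) - sin(pi/3)*e1 e2.
cos(pi/3) = 1/2 and sin(pi/3) = sqrt(3)/2, so R^2 = 1/2 - sqrt(3)/2*e1 e2. The net rotation is 2/3*pi; the rotor keeps the half-angle phase exactly.
Answer: 1/2 - sqrt(3)/2*e1 e2


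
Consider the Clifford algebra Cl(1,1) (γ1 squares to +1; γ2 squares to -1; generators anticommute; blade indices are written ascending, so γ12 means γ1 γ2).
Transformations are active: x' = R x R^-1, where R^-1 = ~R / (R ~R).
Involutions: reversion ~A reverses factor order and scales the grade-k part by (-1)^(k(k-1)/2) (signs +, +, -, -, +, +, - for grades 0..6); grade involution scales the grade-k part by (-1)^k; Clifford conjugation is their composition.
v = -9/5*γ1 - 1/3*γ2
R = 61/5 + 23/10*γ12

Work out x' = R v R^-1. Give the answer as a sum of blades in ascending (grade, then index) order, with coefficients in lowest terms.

~R = 61/5 - 23/10*γ12, and R ~R = 2871/20, so R^-1 = ~R / (2871/20).
R v = -3179/150*γ1 + 11/150*γ2
Answer: -35281/19575*γ1 + 6769/19575*γ2


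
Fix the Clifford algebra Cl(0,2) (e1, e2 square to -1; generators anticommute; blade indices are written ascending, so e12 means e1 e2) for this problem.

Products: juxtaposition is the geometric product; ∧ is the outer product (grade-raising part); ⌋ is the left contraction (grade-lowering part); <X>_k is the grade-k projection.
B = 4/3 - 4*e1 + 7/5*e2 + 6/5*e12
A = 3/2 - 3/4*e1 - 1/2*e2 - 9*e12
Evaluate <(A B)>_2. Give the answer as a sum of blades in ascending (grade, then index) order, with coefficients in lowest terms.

step 1: 21/2 + 5*e1 + 115/3*e2 - 53/4*e12
step 2: -53/4*e12
Answer: -53/4*e12


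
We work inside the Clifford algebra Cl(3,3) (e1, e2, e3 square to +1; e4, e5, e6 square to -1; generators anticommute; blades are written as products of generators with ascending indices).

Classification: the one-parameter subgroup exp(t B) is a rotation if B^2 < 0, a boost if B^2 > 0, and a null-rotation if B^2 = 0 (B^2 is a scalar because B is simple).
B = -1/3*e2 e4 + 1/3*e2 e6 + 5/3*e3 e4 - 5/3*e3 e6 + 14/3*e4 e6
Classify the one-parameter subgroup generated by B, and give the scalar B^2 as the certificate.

B^2 term by term: the squares give (-1/3)^2*(e2 e4)^2 + (1/3)^2*(e2 e6)^2 + (5/3)^2*(e3 e4)^2 + (-5/3)^2*(e3 e6)^2 + (14/3)^2*(e4 e6)^2 = 1/9*(+1) + 1/9*(+1) + 25/9*(+1) + 25/9*(+1) + 196/9*(-1) = -16 (each basis 2-blade squares to minus the product of its generators' squares); cross terms between blades sharing an index anticommute and cancel; the commuting (index-disjoint) pairs give grade-4 terms 2*c*c'*(blade product), which cancel blade by blade — e2 e3 e4 e6: -10/9 + 10/9 = 0 — confirming B is simple. So B^2 = -16.
Answer: rotation, certificate B^2 = -16. Key observation: B^2 = -16 is a conjugation invariant, so its sign decides the class regardless of the surface form of B.


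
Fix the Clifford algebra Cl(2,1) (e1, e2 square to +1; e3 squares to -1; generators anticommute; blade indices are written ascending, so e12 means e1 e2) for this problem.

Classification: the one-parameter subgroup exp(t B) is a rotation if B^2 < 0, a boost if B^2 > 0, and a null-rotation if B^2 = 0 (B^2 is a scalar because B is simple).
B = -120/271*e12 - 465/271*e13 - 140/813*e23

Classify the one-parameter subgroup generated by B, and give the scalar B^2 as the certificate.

B^2 term by term: the squares give (-120/271)^2*(e12)^2 + (-465/271)^2*(e13)^2 + (-140/813)^2*(e23)^2 = 14400/73441*(-1) + 216225/73441*(+1) + 19600/660969*(+1) = 25/9 (each basis 2-blade squares to minus the product of its generators' squares); cross terms between blades sharing an index anticommute and cancel. So B^2 = 25/9.
Answer: boost, certificate B^2 = 25/9. Note: conjugating B changes its blade decomposition but never the scalar B^2 = 25/9, whose sign settles the classification.


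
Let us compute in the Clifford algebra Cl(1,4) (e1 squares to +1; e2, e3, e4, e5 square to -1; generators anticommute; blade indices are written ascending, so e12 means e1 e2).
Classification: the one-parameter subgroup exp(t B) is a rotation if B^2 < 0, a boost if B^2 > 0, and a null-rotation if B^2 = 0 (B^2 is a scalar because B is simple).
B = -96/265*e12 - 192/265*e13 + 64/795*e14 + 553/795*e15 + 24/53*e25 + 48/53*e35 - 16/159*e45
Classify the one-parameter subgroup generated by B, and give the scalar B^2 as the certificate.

B^2 term by term: the squares give (-96/265)^2*(e12)^2 + (-192/265)^2*(e13)^2 + (64/795)^2*(e14)^2 + (553/795)^2*(e15)^2 + (24/53)^2*(e25)^2 + (48/53)^2*(e35)^2 + (-16/159)^2*(e45)^2 = 9216/70225*(+1) + 36864/70225*(+1) + 4096/632025*(+1) + 305809/632025*(+1) + 576/2809*(-1) + 2304/2809*(-1) + 256/25281*(-1) = 1/9 (each basis 2-blade squares to minus the product of its generators' squares); cross terms between blades sharing an index anticommute and cancel; the commuting (index-disjoint) pairs give grade-4 terms 2*c*c'*(blade product), which cancel blade by blade — e1235: -9216/14045 + 9216/14045 = 0; e1245: 1024/14045 - 1024/14045 = 0; e1345: 2048/14045 - 2048/14045 = 0 — confirming B is simple. So B^2 = 1/9.
Answer: boost, certificate B^2 = 1/9. Note: conjugating B changes its blade decomposition but never the scalar B^2 = 1/9, whose sign settles the classification.


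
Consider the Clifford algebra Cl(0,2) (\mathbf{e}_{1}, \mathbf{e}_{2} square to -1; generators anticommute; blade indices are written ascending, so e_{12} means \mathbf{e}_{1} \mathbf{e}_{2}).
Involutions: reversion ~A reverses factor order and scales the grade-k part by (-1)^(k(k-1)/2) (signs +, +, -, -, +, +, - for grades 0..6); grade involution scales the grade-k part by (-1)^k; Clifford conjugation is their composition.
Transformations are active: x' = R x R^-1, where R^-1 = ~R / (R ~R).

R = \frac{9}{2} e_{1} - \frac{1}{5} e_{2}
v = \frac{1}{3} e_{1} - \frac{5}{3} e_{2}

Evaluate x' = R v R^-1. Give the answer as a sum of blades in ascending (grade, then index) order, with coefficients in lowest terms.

~R = \frac{9}{2} e_{1} - \frac{1}{5} e_{2}, and R ~R = -\frac{2029}{100}, so R^-1 = ~R / (-\frac{2029}{100}).
R v = -\frac{11}{6} - \frac{223}{30} e_{12}
Answer: \frac{2921}{6087} e_{1} + \frac{9925}{6087} e_{2}


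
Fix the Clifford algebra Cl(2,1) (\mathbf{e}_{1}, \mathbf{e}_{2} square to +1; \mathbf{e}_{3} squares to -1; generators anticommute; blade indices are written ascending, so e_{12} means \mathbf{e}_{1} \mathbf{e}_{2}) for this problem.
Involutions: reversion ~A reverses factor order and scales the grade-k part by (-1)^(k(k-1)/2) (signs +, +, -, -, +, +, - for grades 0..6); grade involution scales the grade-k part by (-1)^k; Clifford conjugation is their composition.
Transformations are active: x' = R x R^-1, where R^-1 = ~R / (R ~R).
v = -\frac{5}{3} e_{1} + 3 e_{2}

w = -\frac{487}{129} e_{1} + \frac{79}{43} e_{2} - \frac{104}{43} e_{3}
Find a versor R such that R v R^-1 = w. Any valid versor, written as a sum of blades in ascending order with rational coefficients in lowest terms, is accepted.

R = v + w = -\frac{234}{43} e_{1} + \frac{208}{43} e_{2} - \frac{104}{43} e_{3} works: the equal norms (\frac{106}{9}) guarantee its sandwich swaps v into w.
Answer: -\frac{234}{43} e_{1} + \frac{208}{43} e_{2} - \frac{104}{43} e_{3}


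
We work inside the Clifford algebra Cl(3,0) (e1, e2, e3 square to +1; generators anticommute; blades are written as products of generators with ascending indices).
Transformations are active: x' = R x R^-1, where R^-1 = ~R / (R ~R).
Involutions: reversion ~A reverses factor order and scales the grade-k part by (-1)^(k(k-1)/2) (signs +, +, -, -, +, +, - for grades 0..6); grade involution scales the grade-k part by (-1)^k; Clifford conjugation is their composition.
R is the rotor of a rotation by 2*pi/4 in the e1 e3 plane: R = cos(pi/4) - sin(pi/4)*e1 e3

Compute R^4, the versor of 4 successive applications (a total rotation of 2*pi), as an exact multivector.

The rotor phase is half the rotation angle and phases add under composition, so 4 steps in the e1 e3 plane accumulate phase 4*(pi/4) = pi: R^4 = cos(pi) - sin(pi)*e1 e3.
cos(pi) = -1 and sin(pi) = 0, so R^4 = -1. The total rotation 2*pi is 1 full turn, so every vector returns to itself, yet the rotor is -1, on the OTHER sheet of the double cover (an odd number of 2*pi turns).
Answer: -1


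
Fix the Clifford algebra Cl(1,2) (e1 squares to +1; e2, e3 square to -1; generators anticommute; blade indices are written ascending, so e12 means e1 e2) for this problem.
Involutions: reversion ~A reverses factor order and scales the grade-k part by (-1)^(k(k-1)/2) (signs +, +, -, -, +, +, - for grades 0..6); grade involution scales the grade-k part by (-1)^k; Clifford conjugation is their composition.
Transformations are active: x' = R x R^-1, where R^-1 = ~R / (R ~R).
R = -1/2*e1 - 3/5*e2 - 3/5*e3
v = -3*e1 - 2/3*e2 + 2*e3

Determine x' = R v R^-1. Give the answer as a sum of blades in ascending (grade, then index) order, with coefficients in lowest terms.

~R = -1/2*e1 - 3/5*e2 - 3/5*e3, and R ~R = -47/100, so R^-1 = ~R / (-47/100).
R v = 23/10 - 22/15*e12 - 14/5*e13 - 8/5*e23
Answer: 371/47*e1 + 922/141*e2 + 182/47*e3


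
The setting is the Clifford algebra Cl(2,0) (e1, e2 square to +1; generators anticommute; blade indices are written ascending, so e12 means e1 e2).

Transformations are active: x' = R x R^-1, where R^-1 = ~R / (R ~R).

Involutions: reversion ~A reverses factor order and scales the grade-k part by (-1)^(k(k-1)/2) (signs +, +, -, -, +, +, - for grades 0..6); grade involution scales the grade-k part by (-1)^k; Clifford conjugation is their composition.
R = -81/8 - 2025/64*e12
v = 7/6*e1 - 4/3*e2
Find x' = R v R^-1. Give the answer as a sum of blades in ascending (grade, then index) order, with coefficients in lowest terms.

~R = -81/8 + 2025/64*e12, and R ~R = 4520529/4096, so R^-1 = ~R / (4520529/4096).
R v = 243/8*e1 + 6453/128*e2
Answer: -7127/4134*e1 + 844/2067*e2


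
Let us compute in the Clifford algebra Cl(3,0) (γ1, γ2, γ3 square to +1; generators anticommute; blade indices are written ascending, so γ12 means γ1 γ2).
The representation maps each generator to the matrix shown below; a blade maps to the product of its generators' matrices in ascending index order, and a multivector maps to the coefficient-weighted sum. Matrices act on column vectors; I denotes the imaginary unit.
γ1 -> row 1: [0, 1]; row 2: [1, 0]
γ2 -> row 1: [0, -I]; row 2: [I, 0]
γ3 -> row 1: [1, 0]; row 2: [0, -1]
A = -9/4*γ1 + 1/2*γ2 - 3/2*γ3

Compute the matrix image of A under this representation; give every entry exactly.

M = (-9/4)*rho(γ1) + (1/2)*rho(γ2) + (-3/2)*rho(γ3), summed entrywise:
Answer: row 1: [-3/2, -9/4 - I/2]; row 2: [-9/4 + I/2, 3/2]


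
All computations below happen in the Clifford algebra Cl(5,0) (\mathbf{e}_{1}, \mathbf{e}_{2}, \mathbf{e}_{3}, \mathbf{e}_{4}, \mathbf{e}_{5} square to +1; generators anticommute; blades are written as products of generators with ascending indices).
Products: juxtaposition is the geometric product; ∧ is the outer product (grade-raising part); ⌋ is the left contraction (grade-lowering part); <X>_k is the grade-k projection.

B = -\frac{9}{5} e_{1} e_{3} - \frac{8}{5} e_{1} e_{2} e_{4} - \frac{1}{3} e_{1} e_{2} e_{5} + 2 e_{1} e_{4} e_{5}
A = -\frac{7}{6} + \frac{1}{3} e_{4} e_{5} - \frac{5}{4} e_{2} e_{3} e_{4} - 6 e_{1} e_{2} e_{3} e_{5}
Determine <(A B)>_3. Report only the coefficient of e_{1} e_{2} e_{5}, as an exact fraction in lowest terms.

step 1: -\frac{2}{3} e_{1} - 2 e_{3} + \frac{1}{10} e_{1} e_{3} + \frac{54}{5} e_{2} e_{5} + \frac{721}{180} e_{1} e_{2} e_{4} + \frac{83}{90} e_{1} e_{2} e_{5} - \frac{7}{3} e_{1} e_{4} e_{5} - 12 e_{2} e_{3} e_{4} + \frac{48}{5} e_{3} e_{4} e_{5} + \frac{5}{2} e_{1} e_{2} e_{3} e_{5} - \frac{61}{60} e_{1} e_{3} e_{4} e_{5}
step 2: \frac{721}{180} e_{1} e_{2} e_{4} + \frac{83}{90} e_{1} e_{2} e_{5} - \frac{7}{3} e_{1} e_{4} e_{5} - 12 e_{2} e_{3} e_{4} + \frac{48}{5} e_{3} e_{4} e_{5}
Answer: \frac{83}{90}


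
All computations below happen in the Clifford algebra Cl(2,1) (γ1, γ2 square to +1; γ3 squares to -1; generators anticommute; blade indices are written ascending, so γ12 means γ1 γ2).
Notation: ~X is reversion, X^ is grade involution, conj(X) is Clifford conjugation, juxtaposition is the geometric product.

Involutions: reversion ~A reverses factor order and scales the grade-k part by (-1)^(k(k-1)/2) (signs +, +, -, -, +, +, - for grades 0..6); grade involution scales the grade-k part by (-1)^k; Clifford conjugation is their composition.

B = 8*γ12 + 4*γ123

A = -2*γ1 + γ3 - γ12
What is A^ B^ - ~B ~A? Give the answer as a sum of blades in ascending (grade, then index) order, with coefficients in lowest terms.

first term: 8 + 16*γ2 - 4*γ3 - 4*γ12 - 8*γ23 - 8*γ123
second term: 8 - 16*γ2 + 4*γ3 + 4*γ12 + 8*γ23 - 8*γ123
Answer: 32*γ2 - 8*γ3 - 8*γ12 - 16*γ23


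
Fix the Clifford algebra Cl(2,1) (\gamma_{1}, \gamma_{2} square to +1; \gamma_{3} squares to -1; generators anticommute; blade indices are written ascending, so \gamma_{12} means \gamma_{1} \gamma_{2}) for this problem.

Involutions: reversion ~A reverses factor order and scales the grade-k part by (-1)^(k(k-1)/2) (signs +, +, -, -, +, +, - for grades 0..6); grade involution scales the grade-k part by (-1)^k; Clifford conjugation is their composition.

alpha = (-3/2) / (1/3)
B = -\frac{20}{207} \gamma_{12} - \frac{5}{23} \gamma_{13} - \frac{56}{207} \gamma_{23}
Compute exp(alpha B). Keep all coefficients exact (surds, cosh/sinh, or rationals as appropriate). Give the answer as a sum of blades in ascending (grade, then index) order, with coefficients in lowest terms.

B^2 term by term: the squares give (-\frac{20}{207})^2*(\gamma_{12})^2 + (-\frac{5}{23})^2*(\gamma_{13})^2 + (-\frac{56}{207})^2*(\gamma_{23})^2 = \frac{400}{42849}*(-1) + \frac{25}{529}*(+1) + \frac{3136}{42849}*(+1) = \frac{1}{9} (each basis 2-blade squares to minus the product of its generators' squares); cross terms between blades sharing an index anticommute and cancel. So B^2 = \frac{1}{9}.
B^2 = \frac{1}{9} — since the square is positive, the closed form is hyperbolic: l = \frac{1}{3}, alpha*l = - \frac{3}{2}, so exp(alpha B) = cosh(- \frac{3}{2}) + (sinh(- \frac{3}{2})/(\frac{1}{3}))*B = \cosh{\left(\frac{3}{2} \right)} + (- 3 \sinh{\left(\frac{3}{2} \right)})*B.
Answer: \cosh{\left(\frac{3}{2} \right)} + \frac{20 \sinh{\left(\frac{3}{2} \right)}}{69} \gamma_{12} + \frac{15 \sinh{\left(\frac{3}{2} \right)}}{23} \gamma_{13} + \frac{56 \sinh{\left(\frac{3}{2} \right)}}{69} \gamma_{23}
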